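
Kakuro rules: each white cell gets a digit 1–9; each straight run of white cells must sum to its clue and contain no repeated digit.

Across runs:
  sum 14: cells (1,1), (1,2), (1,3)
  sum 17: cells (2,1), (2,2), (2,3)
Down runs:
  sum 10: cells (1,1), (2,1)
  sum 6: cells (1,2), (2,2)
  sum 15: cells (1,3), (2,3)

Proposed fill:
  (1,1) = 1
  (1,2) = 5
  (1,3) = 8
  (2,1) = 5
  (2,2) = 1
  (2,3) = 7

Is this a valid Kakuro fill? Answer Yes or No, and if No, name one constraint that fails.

No — the across run (2,1)–(2,3) sums to 13, not 17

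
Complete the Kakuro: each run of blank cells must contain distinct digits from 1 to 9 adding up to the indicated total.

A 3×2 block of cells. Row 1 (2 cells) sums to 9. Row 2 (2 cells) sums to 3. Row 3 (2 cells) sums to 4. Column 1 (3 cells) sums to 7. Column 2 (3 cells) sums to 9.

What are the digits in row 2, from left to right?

3 in 2 cells must be {1,2}; 4 in 2 cells must be {1,3}; 7 in 3 cells must be {1,2,4}.
The 4 across and the 7 down share only 1, so (3,1) = 1.
(3,2) = 4 − 1 = 3 completes the 4 across.
Given what's placed, (2,1) must be 2 to fit the 3 across and 7 down.
(2,2) = 3 − 2 = 1 completes the 3 across.
(1,1) = 7 − 3 = 4 completes the 7 down.
(1,2) = 9 − 4 = 5 completes the 9 across.

2 1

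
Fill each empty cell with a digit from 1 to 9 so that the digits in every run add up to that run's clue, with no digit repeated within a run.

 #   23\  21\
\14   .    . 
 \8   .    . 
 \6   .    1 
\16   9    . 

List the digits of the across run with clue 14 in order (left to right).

6 8

16 in 2 cells must be {7,9}.
R3C1 = 6 − 1 = 5 completes the 6 across.
R4C2 = 16 − 9 = 7 completes the 16 across.
R2C2 = 5: the only remaining digit allowed by both the 8 across and the 21 down.
R1C2 = 21 − 13 = 8 completes the 21 down.
R2C1 = 8 − 5 = 3 completes the 8 across.
R1C1 = 14 − 8 = 6 completes the 14 across.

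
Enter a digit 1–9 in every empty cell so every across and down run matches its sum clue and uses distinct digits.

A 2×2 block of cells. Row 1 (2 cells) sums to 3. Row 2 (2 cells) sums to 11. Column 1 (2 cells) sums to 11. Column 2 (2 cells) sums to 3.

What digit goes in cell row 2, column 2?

2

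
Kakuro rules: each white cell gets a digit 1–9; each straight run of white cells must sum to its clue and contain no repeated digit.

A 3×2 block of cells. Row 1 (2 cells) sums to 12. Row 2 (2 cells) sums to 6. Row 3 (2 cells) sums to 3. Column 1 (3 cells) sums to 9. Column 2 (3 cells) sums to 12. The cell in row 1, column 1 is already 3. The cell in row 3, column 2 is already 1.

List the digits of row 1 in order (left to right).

3 in 2 cells must be {1,2}.
(1,2) = 12 − 3 = 9 completes the 12 across.
(2,2) = 12 − 10 = 2 completes the 12 down.
(3,1) = 3 − 1 = 2 completes the 3 across.
(2,1) = 6 − 2 = 4 completes the 6 across.

3, 9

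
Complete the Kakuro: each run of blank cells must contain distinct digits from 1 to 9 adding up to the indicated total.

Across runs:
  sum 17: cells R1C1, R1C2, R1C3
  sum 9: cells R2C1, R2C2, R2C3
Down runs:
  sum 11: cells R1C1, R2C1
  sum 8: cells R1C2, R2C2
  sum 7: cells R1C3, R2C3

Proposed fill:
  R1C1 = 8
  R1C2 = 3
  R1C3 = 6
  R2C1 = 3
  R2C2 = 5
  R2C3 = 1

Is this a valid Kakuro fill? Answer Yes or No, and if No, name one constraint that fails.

Across: 8+3+6=17; 3+5+1=9. Down: 8+3=11; 3+5=8; 6+1=7. No digit repeats within any run.

Yes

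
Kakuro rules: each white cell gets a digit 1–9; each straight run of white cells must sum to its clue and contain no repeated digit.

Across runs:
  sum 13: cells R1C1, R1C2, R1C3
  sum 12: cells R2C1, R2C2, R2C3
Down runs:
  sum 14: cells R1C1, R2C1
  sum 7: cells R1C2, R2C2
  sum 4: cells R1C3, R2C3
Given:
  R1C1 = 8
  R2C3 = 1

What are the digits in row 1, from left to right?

8 2 3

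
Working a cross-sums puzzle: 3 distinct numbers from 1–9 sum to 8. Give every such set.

{1,2,5}; {1,3,4}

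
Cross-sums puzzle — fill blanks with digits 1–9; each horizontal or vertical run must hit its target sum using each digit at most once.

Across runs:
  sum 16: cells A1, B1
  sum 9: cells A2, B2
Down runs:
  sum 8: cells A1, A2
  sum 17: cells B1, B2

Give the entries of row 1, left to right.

7 9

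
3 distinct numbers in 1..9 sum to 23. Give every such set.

{6,8,9}

3 distinct digits from 1–9 sum between 6 and 24.
Only one set works: {6,8,9}.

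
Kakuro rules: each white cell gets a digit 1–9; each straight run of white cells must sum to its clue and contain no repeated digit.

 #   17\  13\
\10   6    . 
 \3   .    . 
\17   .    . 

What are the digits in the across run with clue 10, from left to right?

6 4

3 in 2 cells must be {1,2}; 17 in 2 cells must be {8,9}.
R1C2 = 10 − 6 = 4 completes the 10 across.
R2C1 = 2: the only remaining digit allowed by both the 3 across and the 17 down.
R2C2 = 3 − 2 = 1 completes the 3 across.
R3C1 = 17 − 8 = 9 completes the 17 down.
R3C2 = 17 − 9 = 8 completes the 17 across.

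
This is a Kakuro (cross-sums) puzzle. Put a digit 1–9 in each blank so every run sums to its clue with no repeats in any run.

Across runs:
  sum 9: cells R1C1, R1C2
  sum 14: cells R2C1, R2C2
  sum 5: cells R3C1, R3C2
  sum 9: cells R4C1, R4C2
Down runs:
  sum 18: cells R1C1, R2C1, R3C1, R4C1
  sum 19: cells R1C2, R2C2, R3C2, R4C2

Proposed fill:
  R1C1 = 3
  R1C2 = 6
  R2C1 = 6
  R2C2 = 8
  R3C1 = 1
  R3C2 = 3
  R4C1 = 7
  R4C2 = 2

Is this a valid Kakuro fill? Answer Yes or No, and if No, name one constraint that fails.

No — the across run R3C1–R3C2 sums to 4, not 5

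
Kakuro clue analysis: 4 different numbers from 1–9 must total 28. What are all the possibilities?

4 distinct digits from 1–9 sum between 10 and 30.

{4,7,8,9}; {5,6,8,9}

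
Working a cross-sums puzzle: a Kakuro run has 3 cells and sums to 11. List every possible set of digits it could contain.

{1,2,8}; {1,3,7}; {1,4,6}; {2,3,6}; {2,4,5}

3 distinct digits from 1–9 sum between 6 and 24.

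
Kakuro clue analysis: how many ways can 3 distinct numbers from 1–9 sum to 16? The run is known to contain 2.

2

3 distinct digits from 1–9 sum between 6 and 24.
Keeping only sets containing 2.
Enumerating: {2,5,9}, {2,6,8}.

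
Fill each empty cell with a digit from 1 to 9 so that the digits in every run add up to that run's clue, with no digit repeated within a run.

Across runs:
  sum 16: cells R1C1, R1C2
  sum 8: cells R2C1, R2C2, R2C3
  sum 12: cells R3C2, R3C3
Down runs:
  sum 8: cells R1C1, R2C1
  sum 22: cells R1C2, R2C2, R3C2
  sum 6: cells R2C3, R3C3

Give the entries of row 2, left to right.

1 5 2

16 in 2 cells must be {7,9}.
The 16 across and the 8 down share only 7, so R1C1 = 7.
R1C2 = 16 − 7 = 9 completes the 16 across.
R2C1 = 8 − 7 = 1 completes the 8 down.
R2C2 = 5: the only remaining digit allowed by both the 8 across and the 22 down.
R2C3 = 8 − 6 = 2 completes the 8 across.
R3C2 = 22 − 14 = 8 completes the 22 down.
R3C3 = 12 − 8 = 4 completes the 12 across.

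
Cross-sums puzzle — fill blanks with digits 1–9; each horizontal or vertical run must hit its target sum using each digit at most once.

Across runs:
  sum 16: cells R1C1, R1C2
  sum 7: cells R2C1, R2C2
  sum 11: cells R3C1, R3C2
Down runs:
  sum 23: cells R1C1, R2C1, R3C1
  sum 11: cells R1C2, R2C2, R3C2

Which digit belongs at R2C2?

16 in 2 cells must be {7,9}; 23 in 3 cells must be {6,8,9}.
The 16 across and the 23 down share only 9, so R1C1 = 9.
R1C2 = 16 − 9 = 7 completes the 16 across.
Given what's placed, R2C1 must be 6 to fit the 7 across and 23 down.
R2C2 = 7 − 6 = 1 completes the 7 across.
R3C1 = 23 − 15 = 8 completes the 23 down.
R3C2 = 11 − 8 = 3 completes the 11 across.

1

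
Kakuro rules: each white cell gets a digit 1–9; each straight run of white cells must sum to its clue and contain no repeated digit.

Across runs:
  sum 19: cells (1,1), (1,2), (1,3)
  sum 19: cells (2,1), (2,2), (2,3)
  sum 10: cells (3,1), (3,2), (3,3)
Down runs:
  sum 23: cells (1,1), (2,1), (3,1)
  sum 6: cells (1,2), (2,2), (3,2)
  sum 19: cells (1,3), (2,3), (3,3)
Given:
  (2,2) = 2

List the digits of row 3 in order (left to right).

6 1 3

23 in 3 cells must be {6,8,9}; 6 in 3 cells must be {1,2,3}.
(1,2) = 3: the only remaining digit allowed by both the 19 across and the 6 down.
Only 6 fits (3,1) under both its across sum 10 and down sum 23.
(3,2) = 6 − 5 = 1 completes the 6 down.
(3,3) = 10 − 7 = 3 completes the 10 across.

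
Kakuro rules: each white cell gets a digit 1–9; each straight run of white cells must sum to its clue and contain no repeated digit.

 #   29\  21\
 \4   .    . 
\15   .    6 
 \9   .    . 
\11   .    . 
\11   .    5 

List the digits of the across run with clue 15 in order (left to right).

4 in 2 cells must be {1,3}.
R1C2 = 1: the only remaining digit allowed by both the 4 across and the 21 down.
R2C1 = 15 − 6 = 9 completes the 15 across.

9, 6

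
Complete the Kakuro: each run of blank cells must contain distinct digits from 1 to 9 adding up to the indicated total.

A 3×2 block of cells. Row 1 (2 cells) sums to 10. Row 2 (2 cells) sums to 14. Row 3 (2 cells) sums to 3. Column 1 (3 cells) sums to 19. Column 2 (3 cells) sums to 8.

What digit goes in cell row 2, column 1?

3 in 2 cells must be {1,2}.
The 14 across and the 8 down share only 5, so (2,2) = 5.
The 3 across and the 19 down share only 2, so (3,1) = 2.
(3,2) = 3 − 2 = 1 completes the 3 across.
(1,2) = 8 − 6 = 2 completes the 8 down.
(2,1) = 14 − 5 = 9 completes the 14 across.
(1,1) = 10 − 2 = 8 completes the 10 across.

9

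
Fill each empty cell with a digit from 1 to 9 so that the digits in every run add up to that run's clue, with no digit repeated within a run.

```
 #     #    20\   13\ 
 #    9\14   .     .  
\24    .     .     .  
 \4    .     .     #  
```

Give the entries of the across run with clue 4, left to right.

1, 3

24 in 3 cells must be {7,8,9}; 4 in 2 cells must be {1,3}.
The 4 across and the 20 down share only 3, so R3C2 = 3.
R3C1 = 4 − 3 = 1 completes the 4 across.
R2C1 = 9 − 1 = 8 completes the 9 down.
R2C2 = 9: the only remaining digit allowed by both the 24 across and the 20 down.
R2C3 = 24 − 17 = 7 completes the 24 across.
R1C2 = 20 − 12 = 8 completes the 20 down.
R1C3 = 14 − 8 = 6 completes the 14 across.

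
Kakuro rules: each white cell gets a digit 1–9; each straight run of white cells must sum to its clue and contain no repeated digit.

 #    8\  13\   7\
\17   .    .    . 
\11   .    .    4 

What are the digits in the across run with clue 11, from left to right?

R1C3 = 7 − 4 = 3 completes the 7 down.
Nothing is forced directly, so branch on R2C2, whose candidates are 5 or 6. If R2C2 = 6: then R1C2 would have to be in {5,6,8,9} for the 17 across but in {7} for the 13 down — contradiction. So R2C2 = 5.
R1C2 = 13 − 5 = 8 completes the 13 down.
R2C1 = 11 − 9 = 2 completes the 11 across.
R1C1 = 17 − 11 = 6 completes the 17 across.

2 5 4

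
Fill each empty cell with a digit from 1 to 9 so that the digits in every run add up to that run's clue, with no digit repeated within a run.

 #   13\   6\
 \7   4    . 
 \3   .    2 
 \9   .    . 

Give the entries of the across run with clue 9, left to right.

3 in 2 cells must be {1,2}; 6 in 3 cells must be {1,2,3}.
R1C2 = 7 − 4 = 3 completes the 7 across.
R2C1 = 3 − 2 = 1 completes the 3 across.
R3C1 = 13 − 5 = 8 completes the 13 down.
R3C2 = 9 − 8 = 1 completes the 9 across.

8 1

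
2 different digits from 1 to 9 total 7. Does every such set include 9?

No

Counterexample: {1,6} sums to 7 without using 9.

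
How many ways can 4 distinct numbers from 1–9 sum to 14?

5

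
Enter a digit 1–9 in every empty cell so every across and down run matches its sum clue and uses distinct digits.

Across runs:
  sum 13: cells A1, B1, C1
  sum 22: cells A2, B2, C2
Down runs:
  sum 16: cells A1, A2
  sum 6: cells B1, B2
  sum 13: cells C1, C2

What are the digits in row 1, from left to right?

16 in 2 cells must be {7,9}.
The 22 across and the 6 down share only 5, so B2 = 5.
B1 = 6 − 5 = 1 completes the 6 down.
Given what's placed, A2 must be 9 to fit the 22 across and 16 down.
C2 = 22 − 14 = 8 completes the 22 across.
A1 = 16 − 9 = 7 completes the 16 down.
C1 = 13 − 8 = 5 completes the 13 across.

7 1 5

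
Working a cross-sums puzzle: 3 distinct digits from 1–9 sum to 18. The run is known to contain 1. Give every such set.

{1,8,9}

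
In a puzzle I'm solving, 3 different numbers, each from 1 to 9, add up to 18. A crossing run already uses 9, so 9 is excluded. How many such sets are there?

3

3 distinct digits from 1–9 sum between 6 and 24.
Dropping sets that contain 9.
Enumerating: {3,7,8}, {4,6,8}, {5,6,7}.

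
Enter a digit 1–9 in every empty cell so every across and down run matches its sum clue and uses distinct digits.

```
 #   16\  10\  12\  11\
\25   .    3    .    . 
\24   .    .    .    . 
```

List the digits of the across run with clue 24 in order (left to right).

9 7 3 5

16 in 2 cells must be {7,9}.
R2C2 = 10 − 3 = 7 completes the 10 down.
R2C1 = 9: the only remaining digit allowed by both the 24 across and the 16 down.
R1C1 = 16 − 9 = 7 completes the 16 down.
R1C3 = 9: the only remaining digit allowed by both the 25 across and the 12 down.
R1C4 = 25 − 19 = 6 completes the 25 across.
R2C3 = 12 − 9 = 3 completes the 12 down.
R2C4 = 24 − 19 = 5 completes the 24 across.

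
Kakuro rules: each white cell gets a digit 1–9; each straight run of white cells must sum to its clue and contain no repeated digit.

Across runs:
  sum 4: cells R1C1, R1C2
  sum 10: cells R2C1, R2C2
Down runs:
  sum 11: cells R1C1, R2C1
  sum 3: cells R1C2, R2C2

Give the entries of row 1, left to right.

3 1

4 in 2 cells must be {1,3}; 3 in 2 cells must be {1,2}.
The 4 across and the 11 down share only 3, so R1C1 = 3.
R1C2 = 4 − 3 = 1 completes the 4 across.
R2C1 = 11 − 3 = 8 completes the 11 down.
R2C2 = 10 − 8 = 2 completes the 10 across.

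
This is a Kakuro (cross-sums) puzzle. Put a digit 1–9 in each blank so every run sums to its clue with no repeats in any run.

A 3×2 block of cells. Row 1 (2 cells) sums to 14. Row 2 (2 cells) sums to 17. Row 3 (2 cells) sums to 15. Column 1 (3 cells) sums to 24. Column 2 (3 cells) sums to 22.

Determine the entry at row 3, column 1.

7

17 in 2 cells must be {8,9}; 24 in 3 cells must be {7,8,9}.
Nothing is forced directly, so branch on (1,1), whose candidates are 8 or 9. If (1,1) = 8: that forces (1,2) = 6, (2,1) = 9, after which (2,2) would have to be in {8} for the 17 across but in {7,9} for the 22 down — contradiction. So (1,1) = 9.
(1,2) = 14 − 9 = 5 completes the 14 across.
Given what's placed, (2,1) must be 8 to fit the 17 across and 24 down.
(2,2) = 17 − 8 = 9 completes the 17 across.
(3,1) = 24 − 17 = 7 completes the 24 down.
(3,2) = 15 − 7 = 8 completes the 15 across.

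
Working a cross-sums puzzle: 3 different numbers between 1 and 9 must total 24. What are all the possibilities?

3 distinct digits from 1–9 sum between 6 and 24.
Only one set works: {7,8,9}.

{7,8,9}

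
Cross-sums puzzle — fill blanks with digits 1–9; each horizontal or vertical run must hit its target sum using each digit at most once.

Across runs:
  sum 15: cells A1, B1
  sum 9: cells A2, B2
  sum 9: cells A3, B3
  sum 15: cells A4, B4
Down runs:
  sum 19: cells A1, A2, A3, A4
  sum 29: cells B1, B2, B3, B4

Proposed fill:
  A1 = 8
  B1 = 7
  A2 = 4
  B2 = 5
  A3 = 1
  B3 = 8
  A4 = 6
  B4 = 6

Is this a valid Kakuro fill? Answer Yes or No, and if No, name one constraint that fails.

No — the across run A4–B4 sums to 12, not 15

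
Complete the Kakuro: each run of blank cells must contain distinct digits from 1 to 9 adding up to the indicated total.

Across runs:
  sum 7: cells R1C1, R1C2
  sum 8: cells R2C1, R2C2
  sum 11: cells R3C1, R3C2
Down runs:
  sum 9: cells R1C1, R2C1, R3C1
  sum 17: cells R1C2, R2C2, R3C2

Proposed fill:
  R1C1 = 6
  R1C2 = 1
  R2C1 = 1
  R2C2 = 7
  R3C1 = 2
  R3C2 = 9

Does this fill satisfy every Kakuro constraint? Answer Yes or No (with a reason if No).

Yes

Across: 6+1=7; 1+7=8; 2+9=11. Down: 6+1+2=9; 1+7+9=17. No digit repeats within any run.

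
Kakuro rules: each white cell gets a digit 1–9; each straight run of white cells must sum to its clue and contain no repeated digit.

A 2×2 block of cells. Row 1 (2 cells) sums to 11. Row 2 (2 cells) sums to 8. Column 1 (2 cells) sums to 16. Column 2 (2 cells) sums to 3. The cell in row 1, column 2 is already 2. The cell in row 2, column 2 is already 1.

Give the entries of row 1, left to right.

16 in 2 cells must be {7,9}; 3 in 2 cells must be {1,2}.
(1,1) = 11 − 2 = 9 completes the 11 across.
(2,1) = 8 − 1 = 7 completes the 8 across.

9, 2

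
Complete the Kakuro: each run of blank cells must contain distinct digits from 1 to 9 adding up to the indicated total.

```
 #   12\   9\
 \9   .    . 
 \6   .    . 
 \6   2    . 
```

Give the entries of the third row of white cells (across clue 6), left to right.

2, 4

R3C2 = 6 − 2 = 4 completes the 6 across.
Given what's placed, R2C2 must be 2 to fit the 6 across and 9 down.
R1C2 = 9 − 6 = 3 completes the 9 down.
R2C1 = 6 − 2 = 4 completes the 6 across.
R1C1 = 9 − 3 = 6 completes the 9 across.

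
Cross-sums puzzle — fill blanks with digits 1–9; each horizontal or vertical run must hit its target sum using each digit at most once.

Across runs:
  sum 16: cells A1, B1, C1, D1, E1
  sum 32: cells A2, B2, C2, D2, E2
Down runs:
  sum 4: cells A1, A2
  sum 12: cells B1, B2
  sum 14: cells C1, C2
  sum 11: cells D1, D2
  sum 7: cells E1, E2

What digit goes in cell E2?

5

16 in 5 cells must be {1,2,3,4,6}; 4 in 2 cells must be {1,3}.
Only 6 fits C1 under both its across sum 16 and down sum 14.
The 32 across and the 4 down share only 3, so A2 = 3.
C2 = 14 − 6 = 8 completes the 14 down.
E2 = 5: the only remaining digit allowed by both the 32 across and the 7 down.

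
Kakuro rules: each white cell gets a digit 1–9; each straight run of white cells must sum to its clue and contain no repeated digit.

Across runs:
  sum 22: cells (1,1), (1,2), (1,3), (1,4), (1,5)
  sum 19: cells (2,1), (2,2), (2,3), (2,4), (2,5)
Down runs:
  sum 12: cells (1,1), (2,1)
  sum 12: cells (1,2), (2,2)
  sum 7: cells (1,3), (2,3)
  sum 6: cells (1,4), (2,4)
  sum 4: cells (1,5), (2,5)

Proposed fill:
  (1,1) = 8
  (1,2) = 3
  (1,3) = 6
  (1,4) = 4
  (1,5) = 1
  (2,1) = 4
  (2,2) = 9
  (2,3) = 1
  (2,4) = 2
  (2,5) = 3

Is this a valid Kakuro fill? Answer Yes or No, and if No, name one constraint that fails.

Yes

Across: 8+3+6+4+1=22; 4+9+1+2+3=19. Down: 8+4=12; 3+9=12; 6+1=7; 4+2=6; 1+3=4. No digit repeats within any run.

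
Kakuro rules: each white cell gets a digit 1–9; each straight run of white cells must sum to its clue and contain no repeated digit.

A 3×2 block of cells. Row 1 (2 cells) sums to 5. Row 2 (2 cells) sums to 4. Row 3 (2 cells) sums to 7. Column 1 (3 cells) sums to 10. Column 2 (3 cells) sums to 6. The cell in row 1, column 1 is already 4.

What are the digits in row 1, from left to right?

4 1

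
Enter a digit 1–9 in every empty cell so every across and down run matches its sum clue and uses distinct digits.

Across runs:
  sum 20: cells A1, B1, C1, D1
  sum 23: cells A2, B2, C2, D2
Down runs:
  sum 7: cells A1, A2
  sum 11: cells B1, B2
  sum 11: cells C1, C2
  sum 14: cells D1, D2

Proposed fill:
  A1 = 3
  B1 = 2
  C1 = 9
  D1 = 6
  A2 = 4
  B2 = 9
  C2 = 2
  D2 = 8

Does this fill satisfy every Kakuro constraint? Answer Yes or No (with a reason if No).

Yes

Across: 3+2+9+6=20; 4+9+2+8=23. Down: 3+4=7; 2+9=11; 9+2=11; 6+8=14. No digit repeats within any run.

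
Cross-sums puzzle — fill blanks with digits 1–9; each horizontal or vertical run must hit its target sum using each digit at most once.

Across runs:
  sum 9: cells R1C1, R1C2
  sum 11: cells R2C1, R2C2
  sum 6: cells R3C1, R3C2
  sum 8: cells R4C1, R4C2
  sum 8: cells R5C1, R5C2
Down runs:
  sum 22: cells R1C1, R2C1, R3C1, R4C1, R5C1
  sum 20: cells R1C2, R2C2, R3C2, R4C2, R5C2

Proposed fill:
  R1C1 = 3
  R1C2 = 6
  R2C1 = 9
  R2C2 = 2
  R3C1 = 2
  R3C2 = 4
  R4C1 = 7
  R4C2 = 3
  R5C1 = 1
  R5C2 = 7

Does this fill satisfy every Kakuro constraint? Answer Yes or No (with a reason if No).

No — the down run R1C2–R5C2 sums to 22, not 20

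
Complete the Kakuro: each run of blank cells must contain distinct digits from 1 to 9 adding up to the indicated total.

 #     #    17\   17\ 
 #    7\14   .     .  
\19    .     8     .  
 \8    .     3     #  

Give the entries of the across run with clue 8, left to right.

5 3

17 in 2 cells must be {8,9}.
R1C2 = 17 − 11 = 6 completes the 17 down.
R1C3 = 14 − 6 = 8 completes the 14 across.
R2C3 = 17 − 8 = 9 completes the 17 down.
R3C1 = 8 − 3 = 5 completes the 8 across.
R2C1 = 19 − 17 = 2 completes the 19 across.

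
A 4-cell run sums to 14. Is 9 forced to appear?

No

Counterexample: {1,2,3,8} sums to 14 without using 9.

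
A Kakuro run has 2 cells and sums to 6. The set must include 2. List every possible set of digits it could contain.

{2,4}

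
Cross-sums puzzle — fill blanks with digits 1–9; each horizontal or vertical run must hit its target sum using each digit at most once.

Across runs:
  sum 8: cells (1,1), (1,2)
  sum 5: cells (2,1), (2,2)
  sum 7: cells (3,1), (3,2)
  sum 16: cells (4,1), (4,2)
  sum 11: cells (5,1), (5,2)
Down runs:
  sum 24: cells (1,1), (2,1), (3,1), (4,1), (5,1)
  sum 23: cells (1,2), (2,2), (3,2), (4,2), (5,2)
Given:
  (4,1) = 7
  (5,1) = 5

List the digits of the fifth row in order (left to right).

5, 6

16 in 2 cells must be {7,9}.
(4,2) = 16 − 7 = 9 completes the 16 across.
(5,2) = 11 − 5 = 6 completes the 11 across.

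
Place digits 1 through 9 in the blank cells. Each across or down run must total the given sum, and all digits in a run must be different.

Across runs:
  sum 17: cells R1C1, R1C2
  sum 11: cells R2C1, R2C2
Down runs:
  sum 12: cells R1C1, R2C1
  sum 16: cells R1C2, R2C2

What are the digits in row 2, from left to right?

17 in 2 cells must be {8,9}; 16 in 2 cells must be {7,9}.
The 17 across and the 16 down share only 9, so R1C2 = 9.
R2C2 = 16 − 9 = 7 completes the 16 down.
R1C1 = 17 − 9 = 8 completes the 17 across.
R2C1 = 11 − 7 = 4 completes the 11 across.

4 7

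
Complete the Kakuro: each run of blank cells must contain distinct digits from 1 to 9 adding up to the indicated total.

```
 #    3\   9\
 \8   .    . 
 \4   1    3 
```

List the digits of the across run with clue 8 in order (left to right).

2 6

4 in 2 cells must be {1,3}; 3 in 2 cells must be {1,2}.
R1C1 = 3 − 1 = 2 completes the 3 down.
R1C2 = 8 − 2 = 6 completes the 8 across.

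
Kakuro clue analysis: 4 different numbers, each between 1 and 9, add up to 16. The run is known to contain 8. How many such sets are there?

2

4 distinct digits from 1–9 sum between 10 and 30.
Keeping only sets containing 8.
Enumerating: {1,2,5,8}, {1,3,4,8}.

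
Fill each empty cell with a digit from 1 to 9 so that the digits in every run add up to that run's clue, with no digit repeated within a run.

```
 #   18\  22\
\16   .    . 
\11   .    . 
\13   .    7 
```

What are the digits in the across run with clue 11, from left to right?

5, 6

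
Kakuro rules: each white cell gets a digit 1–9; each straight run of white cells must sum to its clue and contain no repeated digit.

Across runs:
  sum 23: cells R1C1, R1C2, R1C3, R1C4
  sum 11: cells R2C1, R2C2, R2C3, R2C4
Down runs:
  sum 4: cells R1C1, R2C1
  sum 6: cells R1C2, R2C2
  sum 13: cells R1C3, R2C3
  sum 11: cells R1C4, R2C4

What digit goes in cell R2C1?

3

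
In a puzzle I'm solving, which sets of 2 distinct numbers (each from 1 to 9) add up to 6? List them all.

2 distinct digits from 1–9 sum between 3 and 17.

{1,5}; {2,4}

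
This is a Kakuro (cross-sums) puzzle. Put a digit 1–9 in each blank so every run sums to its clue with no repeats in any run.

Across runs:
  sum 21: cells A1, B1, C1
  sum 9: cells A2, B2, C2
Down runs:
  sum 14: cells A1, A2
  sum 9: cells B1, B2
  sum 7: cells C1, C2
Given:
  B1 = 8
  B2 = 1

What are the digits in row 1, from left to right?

9 8 4

No cell is forced outright now. A1 can only be 6 or 9 (the digits allowed by both its 21 across and its 14 down). If A1 = 6: then C1 would have to be in {7} for the 21 across but in {1,2,3,4,5,6} for the 7 down — contradiction. So A1 = 9.
C1 = 21 − 17 = 4 completes the 21 across.
A2 = 14 − 9 = 5 completes the 14 down.
C2 = 9 − 6 = 3 completes the 9 across.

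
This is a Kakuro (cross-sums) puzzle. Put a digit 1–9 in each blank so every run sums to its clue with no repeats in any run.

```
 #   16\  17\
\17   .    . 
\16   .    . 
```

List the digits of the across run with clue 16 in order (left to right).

7, 9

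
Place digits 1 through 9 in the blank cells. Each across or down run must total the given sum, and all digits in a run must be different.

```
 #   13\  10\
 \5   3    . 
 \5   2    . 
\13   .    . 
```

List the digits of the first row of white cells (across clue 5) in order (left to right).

3 2

R1C2 = 5 − 3 = 2 completes the 5 across.
R2C2 = 5 − 2 = 3 completes the 5 across.
R3C1 = 13 − 5 = 8 completes the 13 down.
R3C2 = 13 − 8 = 5 completes the 13 across.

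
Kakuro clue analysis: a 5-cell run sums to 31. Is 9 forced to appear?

Yes

Every partition of 31 into 5 distinct digits includes 9: {1,6,7,8,9}, {2,5,7,8,9}, {3,4,7,8,9}, {3,5,6,8,9}, {4,5,6,7,9}.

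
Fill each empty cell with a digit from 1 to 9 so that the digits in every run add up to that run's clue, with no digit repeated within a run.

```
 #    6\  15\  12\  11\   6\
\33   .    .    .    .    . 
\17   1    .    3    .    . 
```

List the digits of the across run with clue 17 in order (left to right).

1, 7, 3, 4, 2

R1C1 = 6 − 1 = 5 completes the 6 down.
R1C3 = 12 − 3 = 9 completes the 12 down.
Given what's placed, R1C5 must be 4 to fit the 33 across and 6 down.
R2C5 = 6 − 4 = 2 completes the 6 down.
No cell is forced outright now. R2C2 can only be 6 or 7 (the digits allowed by both its 17 across and its 15 down). If R2C2 = 6: then R1C2 would have to be in {7,8} for the 33 across but in {9} for the 15 down — contradiction. So R2C2 = 7.
R1C2 = 15 − 7 = 8 completes the 15 down.
R1C4 = 33 − 26 = 7 completes the 33 across.
R2C4 = 17 − 13 = 4 completes the 17 across.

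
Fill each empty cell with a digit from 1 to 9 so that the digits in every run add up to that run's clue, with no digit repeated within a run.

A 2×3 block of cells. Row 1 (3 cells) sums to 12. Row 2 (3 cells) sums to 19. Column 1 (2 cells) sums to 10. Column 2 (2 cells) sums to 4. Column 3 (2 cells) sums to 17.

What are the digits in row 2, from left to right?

7 3 9

4 in 2 cells must be {1,3}; 17 in 2 cells must be {8,9}.
The 19 across and the 4 down share only 3, so (2,2) = 3.
Given what's placed, (2,3) must be 9 to fit the 19 across and 17 down.
(1,2) = 4 − 3 = 1 completes the 4 down.
(1,3) = 17 − 9 = 8 completes the 17 down.
(2,1) = 19 − 12 = 7 completes the 19 across.
(1,1) = 12 − 9 = 3 completes the 12 across.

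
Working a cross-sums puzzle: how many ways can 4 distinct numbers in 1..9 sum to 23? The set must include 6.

4 distinct digits from 1–9 sum between 10 and 30.
Keeping only sets containing 6.
Enumerating: {1,6,7,9}, {2,6,7,8}, {3,5,6,9}, {4,5,6,8}.

4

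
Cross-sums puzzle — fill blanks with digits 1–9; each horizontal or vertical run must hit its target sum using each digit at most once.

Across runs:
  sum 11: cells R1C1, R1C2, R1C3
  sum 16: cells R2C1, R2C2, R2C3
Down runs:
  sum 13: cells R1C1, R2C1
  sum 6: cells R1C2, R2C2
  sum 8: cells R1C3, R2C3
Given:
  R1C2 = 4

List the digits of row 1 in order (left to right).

5 4 2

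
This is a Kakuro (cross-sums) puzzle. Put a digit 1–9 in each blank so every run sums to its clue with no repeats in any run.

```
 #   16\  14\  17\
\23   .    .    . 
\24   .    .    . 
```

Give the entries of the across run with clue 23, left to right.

23 in 3 cells must be {6,8,9}; 24 in 3 cells must be {7,8,9}; 16 in 2 cells must be {7,9}.
The 23 across and the 16 down share only 9, so R1C1 = 9.
Given what's placed, R1C3 must be 8 to fit the 23 across and 17 down.
R2C1 = 16 − 9 = 7 completes the 16 down.
R2C3 = 17 − 8 = 9 completes the 17 down.
R1C2 = 23 − 17 = 6 completes the 23 across.
R2C2 = 24 − 16 = 8 completes the 24 across.

9, 6, 8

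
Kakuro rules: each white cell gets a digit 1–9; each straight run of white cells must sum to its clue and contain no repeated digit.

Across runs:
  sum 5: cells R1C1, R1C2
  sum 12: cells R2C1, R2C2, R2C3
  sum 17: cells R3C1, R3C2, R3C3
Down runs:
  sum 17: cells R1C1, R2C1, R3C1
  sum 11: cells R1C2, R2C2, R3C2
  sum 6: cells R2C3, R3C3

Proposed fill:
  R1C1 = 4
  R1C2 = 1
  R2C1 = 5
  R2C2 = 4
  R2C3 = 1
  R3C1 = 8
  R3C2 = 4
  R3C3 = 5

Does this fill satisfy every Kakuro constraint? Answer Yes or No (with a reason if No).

No — the down run R1C2–R3C2 sums to 9, not 11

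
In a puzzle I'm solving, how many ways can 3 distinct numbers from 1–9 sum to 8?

2

3 distinct digits from 1–9 sum between 6 and 24.
Enumerating: {1,2,5}, {1,3,4}.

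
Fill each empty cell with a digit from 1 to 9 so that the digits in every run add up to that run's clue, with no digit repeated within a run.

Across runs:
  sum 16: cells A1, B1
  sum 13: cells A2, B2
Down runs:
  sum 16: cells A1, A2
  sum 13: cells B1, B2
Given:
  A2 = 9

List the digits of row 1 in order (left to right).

16 in 2 cells must be {7,9}.
A1 = 16 − 9 = 7 completes the 16 down.
B1 = 16 − 7 = 9 completes the 16 across.
B2 = 13 − 9 = 4 completes the 13 across.

7 9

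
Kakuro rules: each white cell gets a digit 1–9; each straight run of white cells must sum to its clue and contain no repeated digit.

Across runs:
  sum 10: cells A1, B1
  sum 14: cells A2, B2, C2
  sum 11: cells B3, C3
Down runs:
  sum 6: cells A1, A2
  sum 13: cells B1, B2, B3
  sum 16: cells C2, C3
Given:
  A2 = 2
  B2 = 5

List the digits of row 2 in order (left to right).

16 in 2 cells must be {7,9}.
A1 = 6 − 2 = 4 completes the 6 down.
B1 = 10 − 4 = 6 completes the 10 across.
C2 = 14 − 7 = 7 completes the 14 across.
B3 = 13 − 11 = 2 completes the 13 down.
C3 = 11 − 2 = 9 completes the 11 across.

2, 5, 7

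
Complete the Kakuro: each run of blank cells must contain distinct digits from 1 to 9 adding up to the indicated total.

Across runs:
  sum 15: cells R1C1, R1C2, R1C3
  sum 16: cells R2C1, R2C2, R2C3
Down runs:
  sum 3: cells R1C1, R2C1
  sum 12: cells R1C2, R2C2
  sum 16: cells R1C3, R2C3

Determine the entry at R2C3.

7

3 in 2 cells must be {1,2}; 16 in 2 cells must be {7,9}.
Nothing is forced directly, so branch on R1C3, whose candidates are 7 or 9. If R1C3 = 7: that forces R1C1 = 2, after which R1C2 would have to be in {6} for the 15 across but in {3,4,5,7,8,9} for the 12 down — contradiction. So R1C3 = 9.
R2C3 = 16 − 9 = 7 completes the 16 down.
Given what's placed, R2C1 must be 1 to fit the 16 across and 3 down.
R2C2 = 16 − 8 = 8 completes the 16 across.
R1C1 = 3 − 1 = 2 completes the 3 down.
R1C2 = 15 − 11 = 4 completes the 15 across.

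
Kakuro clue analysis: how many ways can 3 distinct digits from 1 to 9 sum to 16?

8

3 distinct digits from 1–9 sum between 6 and 24.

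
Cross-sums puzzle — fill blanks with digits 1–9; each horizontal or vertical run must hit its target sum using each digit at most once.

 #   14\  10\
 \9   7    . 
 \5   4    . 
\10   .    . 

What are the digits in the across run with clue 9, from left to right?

7 2

R1C2 = 9 − 7 = 2 completes the 9 across.
R2C2 = 5 − 4 = 1 completes the 5 across.
R3C1 = 14 − 11 = 3 completes the 14 down.
R3C2 = 10 − 3 = 7 completes the 10 across.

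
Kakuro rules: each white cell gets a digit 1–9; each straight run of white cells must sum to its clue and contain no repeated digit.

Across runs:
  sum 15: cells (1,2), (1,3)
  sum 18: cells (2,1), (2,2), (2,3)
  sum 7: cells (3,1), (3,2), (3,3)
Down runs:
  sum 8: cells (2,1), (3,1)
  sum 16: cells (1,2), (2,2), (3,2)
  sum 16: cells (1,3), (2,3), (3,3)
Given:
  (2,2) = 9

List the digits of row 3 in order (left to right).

7 in 3 cells must be {1,2,4}.
(1,2) = 6: the only remaining digit allowed by both the 15 across and the 16 down.
(1,3) = 15 − 6 = 9 completes the 15 across.
(3,2) = 16 − 15 = 1 completes the 16 down.
Given what's placed, (3,1) must be 2 to fit the 7 across and 8 down.
(3,3) = 7 − 3 = 4 completes the 7 across.
(2,1) = 8 − 2 = 6 completes the 8 down.
(2,3) = 18 − 15 = 3 completes the 18 across.

2 1 4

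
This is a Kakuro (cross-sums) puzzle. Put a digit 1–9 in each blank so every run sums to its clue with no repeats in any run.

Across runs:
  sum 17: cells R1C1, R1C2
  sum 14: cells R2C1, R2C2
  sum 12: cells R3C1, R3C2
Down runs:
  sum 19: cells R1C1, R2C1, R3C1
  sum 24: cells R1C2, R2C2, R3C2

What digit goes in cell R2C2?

17 in 2 cells must be {8,9}; 24 in 3 cells must be {7,8,9}.
Nothing is forced directly, so branch on R1C1, whose candidates are 8 or 9. If R1C1 = 9: that forces R1C2 = 8, R2C2 = 9, R3C2 = 7, after which R2C1 would have to be in {5} for the 14 across but in {2,3,4,6,7,8} for the 19 down — contradiction. So R1C1 = 8.
R1C2 = 17 − 8 = 9 completes the 17 across.
Given what's placed, R2C2 must be 8 to fit the 14 across and 24 down.
R3C2 = 24 − 17 = 7 completes the 24 down.
R2C1 = 14 − 8 = 6 completes the 14 across.
R3C1 = 12 − 7 = 5 completes the 12 across.

8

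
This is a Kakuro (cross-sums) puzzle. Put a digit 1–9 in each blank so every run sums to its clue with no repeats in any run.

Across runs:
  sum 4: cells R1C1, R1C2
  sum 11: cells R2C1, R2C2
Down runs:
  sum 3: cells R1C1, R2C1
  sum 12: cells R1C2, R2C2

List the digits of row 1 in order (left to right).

1, 3

4 in 2 cells must be {1,3}; 3 in 2 cells must be {1,2}.
The 4 across and the 3 down share only 1, so R1C1 = 1.
R1C2 = 4 − 1 = 3 completes the 4 across.
R2C1 = 3 − 1 = 2 completes the 3 down.
R2C2 = 11 − 2 = 9 completes the 11 across.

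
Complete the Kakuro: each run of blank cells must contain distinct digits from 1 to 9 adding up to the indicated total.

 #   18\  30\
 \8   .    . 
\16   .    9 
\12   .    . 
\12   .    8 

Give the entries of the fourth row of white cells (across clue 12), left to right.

4, 8

16 in 2 cells must be {7,9}; 30 in 4 cells must be {6,7,8,9}.
R2C1 = 16 − 9 = 7 completes the 16 across.
R3C2 = 7: the only remaining digit allowed by both the 12 across and the 30 down.
R4C1 = 12 − 8 = 4 completes the 12 across.
R1C2 = 30 − 24 = 6 completes the 30 down.
R3C1 = 12 − 7 = 5 completes the 12 across.
R1C1 = 8 − 6 = 2 completes the 8 across.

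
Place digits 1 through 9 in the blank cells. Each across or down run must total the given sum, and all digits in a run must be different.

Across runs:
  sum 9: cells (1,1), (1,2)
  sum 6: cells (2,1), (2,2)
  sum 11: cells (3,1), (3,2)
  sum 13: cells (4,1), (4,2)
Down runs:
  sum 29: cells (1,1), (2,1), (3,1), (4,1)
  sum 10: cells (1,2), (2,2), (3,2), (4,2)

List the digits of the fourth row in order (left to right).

29 in 4 cells must be {5,7,8,9}; 10 in 4 cells must be {1,2,3,4}.
Only 5 fits (2,1) under both its across sum 6 and down sum 29.
(2,2) = 6 − 5 = 1 completes the 6 across.
Given what's placed, (4,2) must be 4 to fit the 13 across and 10 down.
(4,1) = 13 − 4 = 9 completes the 13 across.

9 4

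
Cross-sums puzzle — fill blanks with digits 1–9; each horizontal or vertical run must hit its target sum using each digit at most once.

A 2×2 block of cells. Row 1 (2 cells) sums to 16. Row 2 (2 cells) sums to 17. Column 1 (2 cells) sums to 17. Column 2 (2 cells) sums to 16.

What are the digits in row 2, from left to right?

16 in 2 cells must be {7,9}; 17 in 2 cells must be {8,9}.
The 16 across and the 17 down share only 9, so (1,1) = 9.
(1,2) = 16 − 9 = 7 completes the 16 across.
(2,1) = 17 − 9 = 8 completes the 17 down.
(2,2) = 17 − 8 = 9 completes the 17 across.

8 9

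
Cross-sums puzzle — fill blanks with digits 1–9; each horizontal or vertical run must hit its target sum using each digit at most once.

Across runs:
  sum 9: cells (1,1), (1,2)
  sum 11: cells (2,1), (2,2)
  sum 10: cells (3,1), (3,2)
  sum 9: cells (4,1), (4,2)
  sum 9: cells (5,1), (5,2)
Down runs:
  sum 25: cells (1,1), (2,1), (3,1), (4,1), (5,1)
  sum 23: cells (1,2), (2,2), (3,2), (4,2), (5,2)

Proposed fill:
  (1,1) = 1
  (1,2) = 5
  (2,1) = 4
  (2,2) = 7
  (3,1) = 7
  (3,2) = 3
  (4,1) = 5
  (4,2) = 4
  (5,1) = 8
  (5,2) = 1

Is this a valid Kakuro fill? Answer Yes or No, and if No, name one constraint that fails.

No — the across run (1,1)–(1,2) sums to 6, not 9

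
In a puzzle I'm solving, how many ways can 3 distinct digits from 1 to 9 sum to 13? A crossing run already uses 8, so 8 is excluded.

5

3 distinct digits from 1–9 sum between 6 and 24.
Dropping sets that contain 8.
Enumerating: {1,3,9}, {1,5,7}, {2,4,7}, {2,5,6}, {3,4,6}.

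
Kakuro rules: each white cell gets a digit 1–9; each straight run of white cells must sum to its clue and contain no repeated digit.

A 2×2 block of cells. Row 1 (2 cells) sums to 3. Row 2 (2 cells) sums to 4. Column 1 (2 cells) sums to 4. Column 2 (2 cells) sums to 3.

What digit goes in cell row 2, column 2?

1

3 in 2 cells must be {1,2}; 4 in 2 cells must be {1,3}.
The 3 across and the 4 down share only 1, so (1,1) = 1.
(1,2) = 3 − 1 = 2 completes the 3 across.
(2,1) = 4 − 1 = 3 completes the 4 down.
(2,2) = 4 − 3 = 1 completes the 4 across.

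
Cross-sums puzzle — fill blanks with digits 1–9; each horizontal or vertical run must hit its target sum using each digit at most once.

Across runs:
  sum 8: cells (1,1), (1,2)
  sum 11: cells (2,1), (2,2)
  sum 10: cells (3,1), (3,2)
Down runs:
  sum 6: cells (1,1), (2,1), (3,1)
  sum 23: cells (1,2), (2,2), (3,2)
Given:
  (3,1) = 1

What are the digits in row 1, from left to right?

6 in 3 cells must be {1,2,3}; 23 in 3 cells must be {6,8,9}.
The 8 across and the 23 down share only 6, so (1,2) = 6.
(3,2) = 10 − 1 = 9 completes the 10 across.
(1,1) = 8 − 6 = 2 completes the 8 across.
(2,1) = 6 − 3 = 3 completes the 6 down.
(2,2) = 11 − 3 = 8 completes the 11 across.

2 6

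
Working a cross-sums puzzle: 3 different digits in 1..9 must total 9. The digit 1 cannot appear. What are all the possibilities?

3 distinct digits from 1–9 sum between 6 and 24.
Dropping sets that contain 1.
Only one set works: {2,3,4}.

{2,3,4}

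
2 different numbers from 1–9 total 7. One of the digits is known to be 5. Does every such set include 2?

Yes

The only way to make 7 from 2 distinct digits under that restriction is {2,5}, which contains 2.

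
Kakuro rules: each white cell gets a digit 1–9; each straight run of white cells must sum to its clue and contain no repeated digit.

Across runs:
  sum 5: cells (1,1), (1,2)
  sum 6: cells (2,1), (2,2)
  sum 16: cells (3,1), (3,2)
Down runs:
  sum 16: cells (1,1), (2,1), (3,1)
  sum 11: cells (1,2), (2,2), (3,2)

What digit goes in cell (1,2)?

3

16 in 2 cells must be {7,9}.
The 16 across and the 11 down share only 7, so (3,2) = 7.
Given what's placed, (2,2) must be 1 to fit the 6 across and 11 down.
(3,1) = 16 − 7 = 9 completes the 16 across.
(1,2) = 11 − 8 = 3 completes the 11 down.
(2,1) = 6 − 1 = 5 completes the 6 across.
(1,1) = 5 − 3 = 2 completes the 5 across.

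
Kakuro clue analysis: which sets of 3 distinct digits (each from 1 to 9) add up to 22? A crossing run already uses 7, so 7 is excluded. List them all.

3 distinct digits from 1–9 sum between 6 and 24.
Dropping sets that contain 7.
Only one set works: {5,8,9}.

{5,8,9}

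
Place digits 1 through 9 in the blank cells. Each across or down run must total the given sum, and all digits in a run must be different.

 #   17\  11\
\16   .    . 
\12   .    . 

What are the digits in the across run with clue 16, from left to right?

9 7

16 in 2 cells must be {7,9}; 17 in 2 cells must be {8,9}.
The 16 across and the 17 down share only 9, so R1C1 = 9.
R1C2 = 16 − 9 = 7 completes the 16 across.
R2C1 = 17 − 9 = 8 completes the 17 down.
R2C2 = 12 − 8 = 4 completes the 12 across.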